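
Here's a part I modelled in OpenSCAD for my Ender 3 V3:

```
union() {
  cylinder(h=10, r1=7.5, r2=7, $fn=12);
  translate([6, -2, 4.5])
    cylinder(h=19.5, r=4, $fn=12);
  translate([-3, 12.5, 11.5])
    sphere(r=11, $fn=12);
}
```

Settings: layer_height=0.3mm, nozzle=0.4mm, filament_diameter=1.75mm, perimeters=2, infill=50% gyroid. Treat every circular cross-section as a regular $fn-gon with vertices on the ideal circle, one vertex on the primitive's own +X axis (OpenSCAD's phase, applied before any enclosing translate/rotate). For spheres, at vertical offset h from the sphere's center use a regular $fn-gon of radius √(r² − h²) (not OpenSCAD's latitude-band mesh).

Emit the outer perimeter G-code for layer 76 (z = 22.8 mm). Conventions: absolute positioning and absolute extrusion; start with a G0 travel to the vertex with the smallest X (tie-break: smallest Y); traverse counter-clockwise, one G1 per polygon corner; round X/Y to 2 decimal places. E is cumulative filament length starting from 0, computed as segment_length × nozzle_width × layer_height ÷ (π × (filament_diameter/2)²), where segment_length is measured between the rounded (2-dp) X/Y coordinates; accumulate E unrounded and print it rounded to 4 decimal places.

At z = 22.8 mm: the cone does not reach this height (z outside [0, 10]); the r=4 cylinder at (6, -2) gives a regular 12-gon of circumradius 4 (constant along its height); the sphere at (-3, 12.5) does not reach this height (|z−center|=11.300 > r=11); Merging all regions: only the r=4 cylinder at (6, -2) is present, so the union is just that shape — 1 connected region. The outline is a single polygon with 12 vertices. Extrusion per mm of travel: 0.4 × 0.3 / (π × 0.875²) = 0.049890. Accumulating E over each segment gives final E = 1.2389.

G0 X2.00 Y-2.00 Z22.80
G1 X2.54 Y-4.00 E0.1034
G1 X4.00 Y-5.46 E0.2064
G1 X6.00 Y-6.00 E0.3097
G1 X8.00 Y-5.46 E0.4131
G1 X9.46 Y-4.00 E0.5161
G1 X10.00 Y-2.00 E0.6194
G1 X9.46 Y0.00 E0.7228
G1 X8.00 Y1.46 E0.8258
G1 X6.00 Y2.00 E0.9292
G1 X4.00 Y1.46 E1.0325
G1 X2.54 Y0.00 E1.1355
G1 X2.00 Y-2.00 E1.2389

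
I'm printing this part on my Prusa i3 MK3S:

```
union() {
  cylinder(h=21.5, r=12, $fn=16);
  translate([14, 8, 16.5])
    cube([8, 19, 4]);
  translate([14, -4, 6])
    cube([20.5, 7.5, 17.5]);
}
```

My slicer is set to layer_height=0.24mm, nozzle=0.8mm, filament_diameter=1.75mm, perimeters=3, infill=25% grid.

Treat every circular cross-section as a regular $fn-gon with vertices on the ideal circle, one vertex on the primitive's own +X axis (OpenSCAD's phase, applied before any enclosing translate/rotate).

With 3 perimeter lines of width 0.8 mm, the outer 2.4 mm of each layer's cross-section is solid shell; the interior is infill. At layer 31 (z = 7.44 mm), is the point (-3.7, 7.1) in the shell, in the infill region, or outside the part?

infill

At z = 7.44 mm: the r=12 cylinder contributes a regular 16-gon of circumradius 12; the cube at (14, 8) is not intersected at this z (z outside [16.5, 20.5]); the 20.5×7.5 cube at (14, -4) contributes its full rectangle; Taking the union: the 2 present regions are separate (no shared area or edge), so areas and boundary lengths simply add and each stays a separate island — 2 connected regions. Overall, the cross-section has 2 separate islands. The nearest boundary edge runs (-8.49, 8.49)→(-4.59, 11.09); distance from the point to it = 3.81 mm. (Shell/infill is judged within the island containing the point — the largest one.) The point is inside the cross-section and 3.81 mm from the nearest boundary — more than the 2.4 mm shell width (3 × 0.8), so it's in the infill interior.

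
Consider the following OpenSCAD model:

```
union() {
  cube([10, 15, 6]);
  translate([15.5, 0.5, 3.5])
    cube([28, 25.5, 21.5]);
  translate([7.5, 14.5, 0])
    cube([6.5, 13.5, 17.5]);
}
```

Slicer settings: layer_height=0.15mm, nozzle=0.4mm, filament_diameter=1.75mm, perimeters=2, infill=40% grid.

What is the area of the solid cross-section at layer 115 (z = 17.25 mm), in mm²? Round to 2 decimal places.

801.75 mm²

At z = 17.25 mm: the cube is absent (z outside [0, 6]); the 28×25.5 cube at (15.5, 0.5) contributes its full rectangle (area 714.00 mm²); the cube at (7.5, 14.5) is present — its section is the full 6.5×13.5 rectangle (area 87.75 mm²); Combining (union): the 2 present regions are separate (no shared area or edge), so areas and boundary lengths simply add and each stays a separate island — area = 801.75 mm². Overall, the cross-section has 2 separate islands. Net area = 801.75 mm².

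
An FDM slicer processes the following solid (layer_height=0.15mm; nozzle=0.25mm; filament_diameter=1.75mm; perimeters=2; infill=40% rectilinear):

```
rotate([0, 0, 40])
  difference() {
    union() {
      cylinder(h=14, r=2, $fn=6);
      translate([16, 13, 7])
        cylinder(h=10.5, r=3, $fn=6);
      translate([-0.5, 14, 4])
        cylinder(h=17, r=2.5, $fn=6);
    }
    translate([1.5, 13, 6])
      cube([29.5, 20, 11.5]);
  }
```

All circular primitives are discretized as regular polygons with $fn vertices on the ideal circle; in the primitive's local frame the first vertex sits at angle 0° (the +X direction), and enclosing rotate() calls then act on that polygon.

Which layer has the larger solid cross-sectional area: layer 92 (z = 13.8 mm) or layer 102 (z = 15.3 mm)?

Layer 92 (z = 13.8): the r=2 cylinder contributes a regular 6-gon of circumradius 2 (area = (6/2)·2.000²·sin(360°/6) = 10.39 mm²); the r=3 cylinder at (16, 13) gives a regular 6-gon of circumradius 3 (constant along its height) (area = (6/2)·3.000²·sin(360°/6) = 23.38 mm²); the r=2.5 cylinder at (-0.5, 14) contributes a regular 6-gon of circumradius 2.5 (area = (6/2)·2.500²·sin(360°/6) = 16.24 mm²); Combining (union): the 3 present regions are separate (no shared area or edge), so areas and boundary lengths simply add and each stays a separate island — area = 50.01 mm²; the cube at (1.5, 13) (footprint 29.5×20) is included at this height (area 590.00 mm²); Subtracting the remaining from the first: starting from that combined region (50.01 mm²), the 29.5×20 cube at (1.5, 13) partially overlaps it — only the 12.12 mm² overlap (of its 590.00 mm²) is removed, clipping the outline — area = 37.89 mm²; (rotated 40° about Z; rotation is an isometry so areas/perimeters/island counts are preserved). So its area = 37.89 mm². Layer 102 (z = 15.3): the cylinder is absent (z outside [0, 14]); the cylinder at (16, 13): section is a regular 6-gon, circumradius r=3 (area = (6/2)·3.000²·sin(360°/6) = 23.38 mm²); the r=2.5 cylinder at (-0.5, 14) contributes a regular 6-gon of circumradius 2.5 (area = (6/2)·2.500²·sin(360°/6) = 16.24 mm²); Combining (union): the 2 present regions are separate (no shared area or edge), so areas and boundary lengths simply add and each stays a separate island — area = 39.62 mm²; the cube at (1.5, 13) is present — its section is the full 29.5×20 rectangle (area 590.00 mm²); After the difference (first − rest): starting from the result so far (39.62 mm²), the 29.5×20 cube at (1.5, 13) partially overlaps it — only the 12.12 mm² overlap (of its 590.00 mm²) is removed, clipping the outline — area = 27.50 mm²; (rotated 40° about Z; rotation is an isometry so areas/perimeters/island counts are preserved). So its area = 27.50 mm². Layer 92 is larger (37.89 vs 27.50 mm²).

layer 92 (z = 13.8 mm)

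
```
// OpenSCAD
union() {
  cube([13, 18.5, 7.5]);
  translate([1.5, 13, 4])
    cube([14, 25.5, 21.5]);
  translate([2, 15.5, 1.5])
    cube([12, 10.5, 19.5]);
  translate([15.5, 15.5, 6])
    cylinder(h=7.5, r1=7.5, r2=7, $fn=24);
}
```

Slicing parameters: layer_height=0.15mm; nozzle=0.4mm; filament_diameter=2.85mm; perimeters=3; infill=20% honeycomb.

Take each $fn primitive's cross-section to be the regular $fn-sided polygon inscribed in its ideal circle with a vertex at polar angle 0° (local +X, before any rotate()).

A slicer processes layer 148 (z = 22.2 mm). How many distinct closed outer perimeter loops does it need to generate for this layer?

At z = 22.2 mm: the cube is not intersected at this z (z outside [0, 7.5]); the cube at (1.5, 13) (footprint 14×25.5) is included at this height; the cube at (2, 15.5) is not intersected at this z (z outside [1.5, 21]); the cone at (15.5, 15.5) is absent (z outside [6, 13.5]); Combining (union): only the 14×25.5 cube at (1.5, 13) is present, so the union is just that shape — 1 connected region. The result has 1 disconnected region.

1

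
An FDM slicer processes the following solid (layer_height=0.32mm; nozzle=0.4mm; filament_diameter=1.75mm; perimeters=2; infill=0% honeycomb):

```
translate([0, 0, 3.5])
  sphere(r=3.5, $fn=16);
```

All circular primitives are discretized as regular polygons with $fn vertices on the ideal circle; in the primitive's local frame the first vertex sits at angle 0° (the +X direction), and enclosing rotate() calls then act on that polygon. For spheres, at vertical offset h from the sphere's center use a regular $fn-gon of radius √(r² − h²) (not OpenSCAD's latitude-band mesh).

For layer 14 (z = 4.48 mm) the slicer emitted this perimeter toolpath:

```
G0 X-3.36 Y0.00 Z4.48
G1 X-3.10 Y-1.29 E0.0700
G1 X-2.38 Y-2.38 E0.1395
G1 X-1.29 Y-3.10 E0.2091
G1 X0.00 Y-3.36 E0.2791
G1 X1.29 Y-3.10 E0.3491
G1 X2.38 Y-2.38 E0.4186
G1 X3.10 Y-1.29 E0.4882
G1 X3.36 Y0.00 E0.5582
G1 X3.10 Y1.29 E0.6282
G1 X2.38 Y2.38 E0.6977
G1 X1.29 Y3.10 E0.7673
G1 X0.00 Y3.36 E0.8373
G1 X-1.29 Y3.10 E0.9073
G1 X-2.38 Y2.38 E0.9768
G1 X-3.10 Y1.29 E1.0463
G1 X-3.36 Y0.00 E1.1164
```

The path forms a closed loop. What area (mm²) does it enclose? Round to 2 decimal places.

Apply the shoelace formula to the sequence of (X, Y) vertices; enclosed area = 34.57 mm².

34.57 mm²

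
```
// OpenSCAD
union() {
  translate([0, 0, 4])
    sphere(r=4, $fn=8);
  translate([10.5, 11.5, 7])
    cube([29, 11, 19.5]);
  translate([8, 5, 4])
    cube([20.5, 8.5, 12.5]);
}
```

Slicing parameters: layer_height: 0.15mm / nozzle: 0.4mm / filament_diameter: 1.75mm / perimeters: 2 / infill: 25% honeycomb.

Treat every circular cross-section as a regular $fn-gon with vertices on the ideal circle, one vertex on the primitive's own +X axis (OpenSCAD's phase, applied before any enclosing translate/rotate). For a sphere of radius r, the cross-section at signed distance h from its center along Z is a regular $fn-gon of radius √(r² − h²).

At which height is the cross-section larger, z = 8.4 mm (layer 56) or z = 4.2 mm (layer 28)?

layer 56 (z = 8.4 mm)

Layer 56 (z = 8.4): the sphere does not reach this height (|z−center|=4.400 > r=4); the cube at (10.5, 11.5) is present — its section is the full 29×11 rectangle (area 319.00 mm²); the 20.5×8.5 cube at (8, 5) contributes its full rectangle (area 174.25 mm²); Combining (union): the regions partially overlap — summed areas 493.25 mm² minus the doubly-counted overlap 36.00 mm² gives 457.25 mm² — area = 457.25 mm². So its area = 457.25 mm². Layer 28 (z = 4.2): the sphere: section is a regular 8-gon, circumradius = √(r²−h²) = √(4²−0.2²) = 3.995 (area = (8/2)·3.995²·sin(360°/8) = 45.14 mm²); the cube at (10.5, 11.5) does not reach this height (z outside [7, 26.5]); the cube at (8, 5) (footprint 20.5×8.5) is included at this height (area 174.25 mm²); Merging all regions: the 2 present regions are separate (no shared area or edge), so areas and boundary lengths simply add and each stays a separate island — area = 219.39 mm². So its area = 219.39 mm². Layer 56 is larger (457.25 vs 219.39 mm²).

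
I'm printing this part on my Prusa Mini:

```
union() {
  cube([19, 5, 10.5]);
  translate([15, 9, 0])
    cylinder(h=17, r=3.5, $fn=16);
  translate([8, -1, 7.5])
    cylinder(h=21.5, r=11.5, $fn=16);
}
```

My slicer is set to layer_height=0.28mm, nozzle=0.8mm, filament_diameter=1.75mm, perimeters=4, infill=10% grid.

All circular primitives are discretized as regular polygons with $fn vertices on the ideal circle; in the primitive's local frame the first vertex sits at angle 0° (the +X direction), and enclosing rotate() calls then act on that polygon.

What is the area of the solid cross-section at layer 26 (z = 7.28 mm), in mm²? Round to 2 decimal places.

At z = 7.28 mm: the 19×5 cube contributes its full rectangle (area 95.00 mm²); the r=3.5 cylinder at (15, 9) gives a regular 16-gon of circumradius 3.5 (constant along its height) (area = (16/2)·3.500²·sin(360°/16) = 37.50 mm²); the cylinder at (8, -1) is absent (z outside [7.5, 29]); Taking the union: the 2 present regions are separate (no shared area or edge), so areas and boundary lengths simply add and each stays a separate island — area = 132.50 mm². Overall, the cross-section has 2 separate islands. Net area = 132.50 mm².

132.50 mm²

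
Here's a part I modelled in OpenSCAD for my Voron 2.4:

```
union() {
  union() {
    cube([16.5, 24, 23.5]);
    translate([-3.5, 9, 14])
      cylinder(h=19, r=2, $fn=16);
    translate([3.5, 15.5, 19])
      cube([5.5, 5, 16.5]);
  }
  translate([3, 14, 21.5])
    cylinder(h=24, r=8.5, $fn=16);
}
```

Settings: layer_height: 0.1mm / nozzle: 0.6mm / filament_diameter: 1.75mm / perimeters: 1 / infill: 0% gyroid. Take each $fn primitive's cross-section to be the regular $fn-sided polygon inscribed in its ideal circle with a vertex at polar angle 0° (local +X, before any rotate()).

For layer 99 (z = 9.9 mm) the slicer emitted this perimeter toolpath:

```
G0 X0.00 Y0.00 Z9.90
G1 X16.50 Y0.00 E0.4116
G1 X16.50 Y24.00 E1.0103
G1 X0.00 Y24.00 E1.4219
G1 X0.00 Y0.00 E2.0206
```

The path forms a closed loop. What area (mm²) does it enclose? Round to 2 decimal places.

Apply the shoelace formula to the sequence of (X, Y) vertices; enclosed area = 396.00 mm².

396.00 mm²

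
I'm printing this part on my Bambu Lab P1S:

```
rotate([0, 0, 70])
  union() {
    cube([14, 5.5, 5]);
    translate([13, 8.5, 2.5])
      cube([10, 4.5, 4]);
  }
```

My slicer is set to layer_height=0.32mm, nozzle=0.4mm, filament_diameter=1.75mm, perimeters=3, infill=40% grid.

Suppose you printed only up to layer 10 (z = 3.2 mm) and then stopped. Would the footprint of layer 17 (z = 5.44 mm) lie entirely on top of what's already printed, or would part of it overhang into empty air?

entirely on top

Compare the two slices. At z = 3.2: the 14×5.5 cube contributes its full rectangle (area 77.00 mm²); the cube at (13, 8.5) is present — its section is the full 10×4.5 rectangle (area 45.00 mm²); Merging all regions: the 2 present regions are separate (no shared area or edge), so areas and boundary lengths simply add and each stays a separate island — area = 122.00 mm²; (whole slice rotated 70° about Z — lengths, areas and connectivity unchanged). At z = 5.44: the cube is absent (z outside [0, 5]); the cube at (13, 8.5) is present — its section is the full 10×4.5 rectangle (area 45.00 mm²); Combining (union): only the 10×4.5 cube at (13, 8.5) is present, so the union is just that shape — area = 45.00 mm²; (whole slice rotated 70° about Z — lengths, areas and connectivity unchanged). Checking containment: the cross-section at z = 5.44 is a subset of the cross-section at z = 3.2.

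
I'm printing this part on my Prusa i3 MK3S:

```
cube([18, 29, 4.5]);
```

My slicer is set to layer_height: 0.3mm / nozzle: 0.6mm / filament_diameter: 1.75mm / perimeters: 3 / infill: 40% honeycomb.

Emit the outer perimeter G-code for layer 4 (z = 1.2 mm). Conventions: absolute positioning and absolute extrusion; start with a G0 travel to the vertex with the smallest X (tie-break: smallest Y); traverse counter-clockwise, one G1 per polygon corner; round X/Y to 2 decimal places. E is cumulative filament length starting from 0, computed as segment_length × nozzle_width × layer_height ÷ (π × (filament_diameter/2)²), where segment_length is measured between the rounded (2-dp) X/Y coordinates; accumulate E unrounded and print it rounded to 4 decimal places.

At z = 1.2 mm: the cube is present — its section is the full 18×29 rectangle. The outline is a single polygon with 4 vertices. Extrusion per mm of travel: 0.6 × 0.3 / (π × 0.875²) = 0.074835. Accumulating E over each segment gives final E = 7.0345.

G0 X0.00 Y0.00 Z1.20
G1 X18.00 Y0.00 E1.3470
G1 X18.00 Y29.00 E3.5173
G1 X0.00 Y29.00 E4.8643
G1 X0.00 Y0.00 E7.0345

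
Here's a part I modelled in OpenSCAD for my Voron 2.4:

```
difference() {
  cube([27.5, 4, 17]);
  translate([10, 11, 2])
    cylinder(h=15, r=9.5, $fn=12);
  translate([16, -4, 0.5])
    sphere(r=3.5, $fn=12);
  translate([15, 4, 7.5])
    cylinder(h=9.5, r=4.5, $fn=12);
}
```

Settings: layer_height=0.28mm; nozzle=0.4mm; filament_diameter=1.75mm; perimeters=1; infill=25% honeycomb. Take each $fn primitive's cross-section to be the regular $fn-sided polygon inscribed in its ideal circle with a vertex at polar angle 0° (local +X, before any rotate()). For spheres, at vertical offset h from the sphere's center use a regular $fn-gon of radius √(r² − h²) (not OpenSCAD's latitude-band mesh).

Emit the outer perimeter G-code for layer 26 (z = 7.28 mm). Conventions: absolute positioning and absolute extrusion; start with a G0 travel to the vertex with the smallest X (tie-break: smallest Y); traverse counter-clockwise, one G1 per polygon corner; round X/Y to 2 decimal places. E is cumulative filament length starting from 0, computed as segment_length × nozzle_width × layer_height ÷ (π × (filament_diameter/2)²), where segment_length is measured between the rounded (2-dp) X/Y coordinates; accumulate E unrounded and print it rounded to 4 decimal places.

At z = 7.28 mm: the cube is present — its section is the full 27.5×4 rectangle; the r=9.5 cylinder at (10, 11) gives a regular 12-gon of circumradius 9.5 (constant along its height); the sphere at (16, -4) is not intersected at this z (|z−center|=6.780 > r=3.5); the cylinder at (15, 4) is absent (z outside [7.5, 17]); Subtracting the remaining from the first: starting from the 27.5×4 cube, the r=9.5 cylinder at (10, 11) partially overlaps it — only the 19.21 mm² overlap (of its 270.75 mm²) is removed, clipping the outline — 1 connected region. The outline is a single polygon with 9 vertices. Extrusion per mm of travel: 0.4 × 0.28 / (π × 0.875²) = 0.046564. Accumulating E over each segment gives final E = 2.9965.

G0 X0.00 Y0.00 Z7.28
G1 X27.50 Y0.00 E1.2805
G1 X27.50 Y4.00 E1.4668
G1 X15.98 Y4.00 E2.0032
G1 X14.75 Y2.77 E2.0842
G1 X10.00 Y1.50 E2.3131
G1 X5.25 Y2.77 E2.5421
G1 X4.02 Y4.00 E2.6231
G1 X0.00 Y4.00 E2.8103
G1 X0.00 Y0.00 E2.9965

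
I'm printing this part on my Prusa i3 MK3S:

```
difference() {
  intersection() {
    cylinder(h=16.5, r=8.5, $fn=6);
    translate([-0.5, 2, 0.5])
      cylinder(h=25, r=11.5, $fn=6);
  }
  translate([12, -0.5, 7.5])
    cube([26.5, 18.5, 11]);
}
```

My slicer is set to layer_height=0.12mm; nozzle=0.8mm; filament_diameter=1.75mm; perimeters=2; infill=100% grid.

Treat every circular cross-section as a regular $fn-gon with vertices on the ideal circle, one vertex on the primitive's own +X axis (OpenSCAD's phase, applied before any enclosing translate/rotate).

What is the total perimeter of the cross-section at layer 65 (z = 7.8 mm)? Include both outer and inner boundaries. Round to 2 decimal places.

51.00 mm

At z = 7.8 mm: the cylinder: section is a regular 6-gon, circumradius r=8.5 (perimeter = 2·6·8.500·sin(180°/6) = 51.00 mm); the r=11.5 cylinder at (-0.5, 2) contributes a regular 6-gon of circumradius 11.5 (perimeter = 2·6·11.500·sin(180°/6) = 69.00 mm); Taking the intersection: the r=8.5 cylinder lies inside the r=11.5 cylinder at (-0.5, 2), so it is kept whole — boundary = 51.00 mm; the cube at (12, -0.5) (footprint 26.5×18.5) is included at this height (perimeter 90.00 mm); Subtracting the remaining from the first: starting from that combined region, the 26.5×18.5 cube at (12, -0.5) misses the remaining region (no effect) — boundary = 51.00 mm. Overall, the cross-section is a single solid region. Total boundary length (outer) = 51.00 mm.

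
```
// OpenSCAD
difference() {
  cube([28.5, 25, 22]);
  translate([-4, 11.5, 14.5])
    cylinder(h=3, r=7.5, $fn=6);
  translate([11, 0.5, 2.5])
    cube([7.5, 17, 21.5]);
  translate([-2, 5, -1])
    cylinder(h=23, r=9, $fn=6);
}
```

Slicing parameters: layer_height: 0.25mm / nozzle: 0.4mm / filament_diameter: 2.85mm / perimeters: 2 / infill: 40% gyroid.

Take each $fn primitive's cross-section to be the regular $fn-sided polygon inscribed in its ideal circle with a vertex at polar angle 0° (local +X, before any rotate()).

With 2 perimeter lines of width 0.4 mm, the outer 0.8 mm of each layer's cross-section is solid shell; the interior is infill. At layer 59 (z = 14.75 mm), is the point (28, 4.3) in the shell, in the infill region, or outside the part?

shell

At z = 14.75 mm: the 28.5×25 cube contributes its full rectangle; the cylinder at (-4, 11.5): section is a regular 6-gon, circumradius r=7.5; the cube at (11, 0.5) is present — its section is the full 7.5×17 rectangle; the cylinder at (-2, 5): section is a regular 6-gon, circumradius r=9; After the difference (first − rest): starting from the 28.5×25 cube, the r=7.5 cylinder at (-4, 11.5) partially overlaps it — only the 21.22 mm² overlap (of its 146.14 mm²) is removed, clipping the outline; the 7.5×17 cube at (11, 0.5) lies wholly inside it (removes its full 127.50 mm² and its 49.00 mm outline becomes a hole wall); the r=9 cylinder at (-2, 5) partially overlaps it — only the 50.51 mm² overlap (of its 210.44 mm²) is removed, clipping the outline — 1 connected region with 1 hole. Overall, the cross-section is one region with 1 hole. The nearest boundary edge runs (28.50, 25.00)→(28.50, 0.00); distance from the point to it = 0.50 mm. The point is inside the cross-section, 0.50 mm from the nearest boundary — within the 0.8 mm shell band (2 × 0.4).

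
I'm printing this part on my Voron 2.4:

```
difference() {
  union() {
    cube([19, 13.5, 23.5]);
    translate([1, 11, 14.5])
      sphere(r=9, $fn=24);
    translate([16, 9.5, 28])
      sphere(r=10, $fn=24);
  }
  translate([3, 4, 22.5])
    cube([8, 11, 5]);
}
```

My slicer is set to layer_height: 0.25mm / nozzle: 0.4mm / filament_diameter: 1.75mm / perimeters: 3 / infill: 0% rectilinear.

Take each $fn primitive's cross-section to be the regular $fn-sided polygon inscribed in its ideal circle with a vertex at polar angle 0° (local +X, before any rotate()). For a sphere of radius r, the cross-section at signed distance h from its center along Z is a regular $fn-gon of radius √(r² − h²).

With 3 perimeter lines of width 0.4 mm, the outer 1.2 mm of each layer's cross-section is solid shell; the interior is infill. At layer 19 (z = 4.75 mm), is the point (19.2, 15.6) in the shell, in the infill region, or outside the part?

outside

At z = 4.75 mm: the 19×13.5 cube contributes its full rectangle; the sphere at (1, 11) is not intersected at this z (|z−center|=9.750 > r=9); the sphere at (16, 9.5) is not intersected at this z (|z−center|=23.250 > r=10); Combining (union): only the 19×13.5 cube is present, so the union is just that shape — 1 connected region; the cube at (3, 4) does not reach this height (z outside [22.5, 27.5]); Taking the first minus the rest: none of the subtracted shapes is present at this height, so the result so far is unchanged — 1 connected region. Overall, the cross-section is a single solid region. The nearest boundary edge runs (19.00, 0.00)→(19.00, 13.50); distance from the point to it = 2.11 mm. The point is not inside any of the regions above, so it lies outside the cross-section (2.11 mm from the nearest boundary).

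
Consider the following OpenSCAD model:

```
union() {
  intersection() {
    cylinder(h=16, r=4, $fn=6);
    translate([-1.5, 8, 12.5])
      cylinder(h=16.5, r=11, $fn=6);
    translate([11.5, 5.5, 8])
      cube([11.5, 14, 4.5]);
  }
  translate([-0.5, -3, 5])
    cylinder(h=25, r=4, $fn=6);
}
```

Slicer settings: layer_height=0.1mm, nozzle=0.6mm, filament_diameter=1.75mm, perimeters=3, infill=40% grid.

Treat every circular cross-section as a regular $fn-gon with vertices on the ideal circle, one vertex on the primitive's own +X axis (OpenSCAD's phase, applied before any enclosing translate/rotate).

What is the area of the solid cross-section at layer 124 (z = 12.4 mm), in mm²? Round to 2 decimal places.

41.57 mm²

At z = 12.4 mm: the r=4 cylinder contributes a regular 6-gon of circumradius 4 (area = (6/2)·4.000²·sin(360°/6) = 41.57 mm²); the cylinder at (-1.5, 8) is not intersected at this z (z outside [12.5, 29]); the cube at (11.5, 5.5) is present — its section is the full 11.5×14 rectangle (area 161.00 mm²); Taking the intersection: at least one operand is absent at this height, so nothing remains; the r=4 cylinder at (-0.5, -3) gives a regular 6-gon of circumradius 4 (constant along its height) (area = (6/2)·4.000²·sin(360°/6) = 41.57 mm²); Combining (union): only the r=4 cylinder at (-0.5, -3) is present, so the union is just that shape — area = 41.57 mm². Overall, the cross-section is a single solid region. Net area = 41.57 mm².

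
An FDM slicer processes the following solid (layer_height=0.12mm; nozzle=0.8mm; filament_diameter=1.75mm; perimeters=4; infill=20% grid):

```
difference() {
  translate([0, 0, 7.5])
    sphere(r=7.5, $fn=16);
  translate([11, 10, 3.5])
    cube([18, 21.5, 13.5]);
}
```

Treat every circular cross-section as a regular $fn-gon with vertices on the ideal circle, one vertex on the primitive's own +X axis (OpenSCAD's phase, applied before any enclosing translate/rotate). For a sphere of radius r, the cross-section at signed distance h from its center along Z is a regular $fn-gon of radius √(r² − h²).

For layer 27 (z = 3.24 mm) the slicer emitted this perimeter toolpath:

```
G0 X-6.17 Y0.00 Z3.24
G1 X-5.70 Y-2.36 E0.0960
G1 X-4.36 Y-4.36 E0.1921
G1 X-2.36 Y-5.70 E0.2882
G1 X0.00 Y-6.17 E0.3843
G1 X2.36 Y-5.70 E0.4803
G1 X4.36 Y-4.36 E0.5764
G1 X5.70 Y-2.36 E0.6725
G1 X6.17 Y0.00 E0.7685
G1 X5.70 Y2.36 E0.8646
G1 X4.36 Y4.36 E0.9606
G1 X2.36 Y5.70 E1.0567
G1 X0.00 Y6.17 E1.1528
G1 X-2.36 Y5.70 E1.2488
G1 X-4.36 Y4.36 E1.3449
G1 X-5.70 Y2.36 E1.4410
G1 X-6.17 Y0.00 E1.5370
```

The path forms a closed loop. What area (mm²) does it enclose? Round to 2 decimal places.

116.49 mm²

Apply the shoelace formula to the sequence of (X, Y) vertices; enclosed area = 116.49 mm².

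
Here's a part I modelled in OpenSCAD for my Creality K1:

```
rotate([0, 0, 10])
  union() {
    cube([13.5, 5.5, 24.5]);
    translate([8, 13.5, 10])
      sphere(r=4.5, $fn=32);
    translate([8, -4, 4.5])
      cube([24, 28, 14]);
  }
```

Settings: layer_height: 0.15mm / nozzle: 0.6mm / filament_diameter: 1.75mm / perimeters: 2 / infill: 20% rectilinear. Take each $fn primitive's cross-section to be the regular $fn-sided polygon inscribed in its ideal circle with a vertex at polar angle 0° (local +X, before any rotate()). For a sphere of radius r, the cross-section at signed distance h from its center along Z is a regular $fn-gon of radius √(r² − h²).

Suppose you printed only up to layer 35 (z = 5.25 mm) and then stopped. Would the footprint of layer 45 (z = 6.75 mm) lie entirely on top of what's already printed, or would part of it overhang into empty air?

part overhangs

Compare the two slices. At z = 5.25: the 13.5×5.5 cube contributes its full rectangle (area 74.25 mm²); the sphere at (8, 13.5) does not reach this height (|z−center|=4.750 > r=4.5); the 24×28 cube at (8, -4) contributes its full rectangle (area 672.00 mm²); Merging all regions: the regions partially overlap — summed areas 746.25 mm² minus the doubly-counted overlap 30.25 mm² gives 716.00 mm² — area = 716.00 mm²; (whole slice rotated 10° about Z — lengths, areas and connectivity unchanged). At z = 6.75: the 13.5×5.5 cube contributes its full rectangle (area 74.25 mm²); the r=4.5 sphere at (8, 13.5) slices to a regular 32-gon of circumradius 3.112 (√(r²−h²) with h=3.25 from center) (area = (32/2)·3.112²·sin(360°/32) = 30.24 mm²); the cube at (8, -4) (footprint 24×28) is included at this height (area 672.00 mm²); Merging all regions: the regions partially overlap — summed areas 776.49 mm² minus the doubly-counted overlap 45.37 mm² gives 731.12 mm² — area = 731.12 mm²; (rotated 10° about Z; rotation is an isometry so areas/perimeters/island counts are preserved). Checking containment: at z = 6.75 the cross-section extends beyond the z = 5.25 cross-section by about 15.12 mm².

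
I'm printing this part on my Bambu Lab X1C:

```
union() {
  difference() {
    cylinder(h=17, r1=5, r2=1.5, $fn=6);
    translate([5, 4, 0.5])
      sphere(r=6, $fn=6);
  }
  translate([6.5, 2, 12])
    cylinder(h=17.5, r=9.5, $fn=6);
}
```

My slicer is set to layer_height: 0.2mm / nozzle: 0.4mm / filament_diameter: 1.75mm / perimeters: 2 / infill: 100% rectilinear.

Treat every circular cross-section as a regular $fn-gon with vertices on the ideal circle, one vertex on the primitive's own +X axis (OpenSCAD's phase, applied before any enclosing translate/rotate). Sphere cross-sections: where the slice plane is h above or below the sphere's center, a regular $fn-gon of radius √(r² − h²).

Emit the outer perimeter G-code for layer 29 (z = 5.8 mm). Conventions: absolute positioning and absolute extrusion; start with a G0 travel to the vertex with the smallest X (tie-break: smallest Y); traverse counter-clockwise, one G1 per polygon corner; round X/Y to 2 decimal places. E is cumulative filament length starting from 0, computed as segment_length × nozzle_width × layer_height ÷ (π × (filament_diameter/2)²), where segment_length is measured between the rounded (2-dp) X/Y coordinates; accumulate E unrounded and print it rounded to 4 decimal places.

G0 X-3.81 Y0.00 Z5.80
G1 X-1.90 Y-3.30 E0.1268
G1 X1.90 Y-3.30 E0.2532
G1 X3.81 Y0.00 E0.3800
G1 X1.90 Y3.30 E0.5068
G1 X-1.90 Y3.30 E0.6332
G1 X-3.81 Y0.00 E0.7600

At z = 5.8 mm: the cone (r1=5→r2=1.5) has section circumradius 3.806 here — a regular 6-gon; the r=6 sphere at (5, 4) contributes a regular 6-gon of circumradius √(6²−5.3²) = 2.812; Taking the first minus the rest: starting from the cone, the r=6 sphere at (5, 4) misses the remaining region (no effect) — 1 connected region; the cylinder at (6.5, 2) is not intersected at this z (z outside [12, 29.5]); Taking the union: only the result so far is present, so the union is just that shape — 1 connected region. The outline is a single polygon with 6 vertices. Extrusion per mm of travel: 0.4 × 0.2 / (π × 0.875²) = 0.033260. Accumulating E over each segment gives final E = 0.7600.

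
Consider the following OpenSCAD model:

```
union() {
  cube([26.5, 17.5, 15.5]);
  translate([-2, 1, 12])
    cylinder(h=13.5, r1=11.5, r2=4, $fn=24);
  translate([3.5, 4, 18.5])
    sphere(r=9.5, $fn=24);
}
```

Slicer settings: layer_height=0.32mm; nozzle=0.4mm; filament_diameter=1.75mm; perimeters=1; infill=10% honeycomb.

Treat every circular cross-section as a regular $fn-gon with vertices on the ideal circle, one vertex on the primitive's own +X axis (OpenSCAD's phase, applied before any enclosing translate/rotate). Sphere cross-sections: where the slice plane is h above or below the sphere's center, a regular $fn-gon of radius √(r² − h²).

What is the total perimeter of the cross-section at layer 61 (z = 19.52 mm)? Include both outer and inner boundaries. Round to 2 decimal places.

66.09 mm

At z = 19.52 mm: the cube is not intersected at this z (z outside [0, 15.5]); the cone at (-2, 1): at t=0.557 of its height the radius interpolates to r₁+(r₂−r₁)t = 7.322, giving a regular 24-gon of that circumradius (perimeter = 2·24·7.322·sin(180°/24) = 45.88 mm); the r=9.5 sphere at (3.5, 4) slices to a regular 24-gon of circumradius 9.445 (√(r²−h²) with h=1.02 from center) (perimeter = 2·24·9.445·sin(180°/24) = 59.18 mm); Taking the union: the regions partially overlap (shared area 113.46 mm²), so the edge portions inside another operand are dropped and the merged outline is re-measured after clipping — boundary = 66.09 mm. Overall, the cross-section is a single solid region. Total boundary length (outer) = 66.09 mm.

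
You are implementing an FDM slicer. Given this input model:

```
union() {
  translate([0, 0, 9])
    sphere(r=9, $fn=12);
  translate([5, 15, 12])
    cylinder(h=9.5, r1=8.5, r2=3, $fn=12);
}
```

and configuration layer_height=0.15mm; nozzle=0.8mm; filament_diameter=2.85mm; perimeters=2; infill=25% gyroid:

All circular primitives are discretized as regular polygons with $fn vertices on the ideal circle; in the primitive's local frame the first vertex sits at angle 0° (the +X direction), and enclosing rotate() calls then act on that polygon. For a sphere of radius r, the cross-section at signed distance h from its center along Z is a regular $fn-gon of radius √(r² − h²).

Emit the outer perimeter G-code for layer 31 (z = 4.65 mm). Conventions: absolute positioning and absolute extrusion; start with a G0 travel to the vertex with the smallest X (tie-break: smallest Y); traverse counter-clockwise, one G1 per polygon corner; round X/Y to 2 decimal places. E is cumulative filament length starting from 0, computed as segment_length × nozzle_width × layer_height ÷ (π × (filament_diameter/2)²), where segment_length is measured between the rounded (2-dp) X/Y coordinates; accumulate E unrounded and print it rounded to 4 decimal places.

G0 X-7.88 Y0.00 Z4.65
G1 X-6.82 Y-3.94 E0.0767
G1 X-3.94 Y-6.82 E0.1534
G1 X0.00 Y-7.88 E0.2301
G1 X3.94 Y-6.82 E0.3069
G1 X6.82 Y-3.94 E0.3835
G1 X7.88 Y0.00 E0.4602
G1 X6.82 Y3.94 E0.5370
G1 X3.94 Y6.82 E0.6136
G1 X0.00 Y7.88 E0.6903
G1 X-3.94 Y6.82 E0.7671
G1 X-6.82 Y3.94 E0.8437
G1 X-7.88 Y0.00 E0.9204

At z = 4.65 mm: the sphere: section is a regular 12-gon, circumradius = √(r²−h²) = √(9²−4.35²) = 7.879; the cone at (5, 15) is absent (z outside [12, 21.5]); Merging all regions: only the r=9 sphere is present, so the union is just that shape — 1 connected region. The outline is a single polygon with 12 vertices. Extrusion per mm of travel: 0.8 × 0.15 / (π × 1.425²) = 0.018811. Accumulating E over each segment gives final E = 0.9204.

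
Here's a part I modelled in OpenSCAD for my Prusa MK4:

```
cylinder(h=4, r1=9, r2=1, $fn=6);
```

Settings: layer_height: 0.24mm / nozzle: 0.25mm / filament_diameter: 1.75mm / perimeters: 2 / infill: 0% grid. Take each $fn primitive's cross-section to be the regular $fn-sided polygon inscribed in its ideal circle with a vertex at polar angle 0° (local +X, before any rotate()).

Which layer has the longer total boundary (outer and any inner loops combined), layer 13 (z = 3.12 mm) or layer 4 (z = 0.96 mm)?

layer 4 (z = 0.96 mm)

Layer 13 (z = 3.12): the cone contributes a regular 6-gon of circumradius 2.760 (interpolated between r1=9 and r2=1 at t=0.780) (perimeter = 2·6·2.760·sin(180°/6) = 16.56 mm). So its perimeter = 16.56 mm. Layer 4 (z = 0.96): the cone contributes a regular 6-gon of circumradius 7.080 (interpolated between r1=9 and r2=1 at t=0.240) (perimeter = 2·6·7.080·sin(180°/6) = 42.48 mm). So its perimeter = 42.48 mm. Layer 4 is larger (42.48 vs 16.56 mm).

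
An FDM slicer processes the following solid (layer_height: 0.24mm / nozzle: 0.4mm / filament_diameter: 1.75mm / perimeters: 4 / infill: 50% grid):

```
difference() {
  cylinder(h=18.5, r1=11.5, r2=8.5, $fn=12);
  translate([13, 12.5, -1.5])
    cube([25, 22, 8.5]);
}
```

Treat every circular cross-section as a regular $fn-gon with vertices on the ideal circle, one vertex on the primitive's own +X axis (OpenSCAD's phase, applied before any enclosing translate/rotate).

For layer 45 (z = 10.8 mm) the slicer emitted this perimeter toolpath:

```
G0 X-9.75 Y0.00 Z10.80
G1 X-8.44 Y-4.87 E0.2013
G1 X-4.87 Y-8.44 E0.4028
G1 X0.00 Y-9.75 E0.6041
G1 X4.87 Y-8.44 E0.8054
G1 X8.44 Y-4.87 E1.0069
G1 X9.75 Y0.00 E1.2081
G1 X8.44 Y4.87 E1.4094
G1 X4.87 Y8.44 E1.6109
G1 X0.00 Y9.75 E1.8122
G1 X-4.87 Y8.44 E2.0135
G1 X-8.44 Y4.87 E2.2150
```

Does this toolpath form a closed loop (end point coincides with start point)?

Start point (G0): (-9.75, 0.00). End point (last G1): the path does not return to the start — open.

no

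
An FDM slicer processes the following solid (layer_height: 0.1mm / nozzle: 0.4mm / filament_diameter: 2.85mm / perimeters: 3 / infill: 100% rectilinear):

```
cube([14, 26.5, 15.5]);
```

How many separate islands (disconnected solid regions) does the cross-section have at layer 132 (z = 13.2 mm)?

At z = 13.2 mm: the cube is present — its section is the full 14×26.5 rectangle. Overall, the cross-section is a single solid region. Island count = 1.

1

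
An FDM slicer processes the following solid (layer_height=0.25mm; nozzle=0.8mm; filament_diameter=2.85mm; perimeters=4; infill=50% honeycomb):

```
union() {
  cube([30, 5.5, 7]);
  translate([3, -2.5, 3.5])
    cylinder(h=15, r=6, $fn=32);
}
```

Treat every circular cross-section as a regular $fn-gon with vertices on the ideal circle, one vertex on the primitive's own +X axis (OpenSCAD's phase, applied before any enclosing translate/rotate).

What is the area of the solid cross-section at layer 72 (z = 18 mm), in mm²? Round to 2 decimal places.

112.37 mm²

At z = 18 mm: the cube is absent (z outside [0, 7]); the r=6 cylinder at (3, -2.5) gives a regular 32-gon of circumradius 6 (constant along its height) (area = (32/2)·6.000²·sin(360°/32) = 112.37 mm²); Taking the union: only the r=6 cylinder at (3, -2.5) is present, so the union is just that shape — area = 112.37 mm². Overall, the cross-section is a single solid region. Net area = 112.37 mm².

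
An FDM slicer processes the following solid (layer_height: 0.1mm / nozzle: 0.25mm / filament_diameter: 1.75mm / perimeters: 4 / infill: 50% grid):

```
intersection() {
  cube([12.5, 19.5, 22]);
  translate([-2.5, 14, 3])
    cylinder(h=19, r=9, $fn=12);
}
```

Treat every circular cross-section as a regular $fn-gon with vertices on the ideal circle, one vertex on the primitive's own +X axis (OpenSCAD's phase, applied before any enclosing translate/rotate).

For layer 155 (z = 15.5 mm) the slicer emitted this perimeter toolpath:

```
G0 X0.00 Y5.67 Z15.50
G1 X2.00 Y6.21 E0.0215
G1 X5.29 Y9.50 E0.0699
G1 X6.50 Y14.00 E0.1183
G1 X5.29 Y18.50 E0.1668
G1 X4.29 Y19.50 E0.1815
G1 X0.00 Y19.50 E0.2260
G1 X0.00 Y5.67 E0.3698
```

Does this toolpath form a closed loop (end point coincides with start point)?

yes

Start point (G0): (0.00, 5.67). End point (last G1): the path returns to the start — closed.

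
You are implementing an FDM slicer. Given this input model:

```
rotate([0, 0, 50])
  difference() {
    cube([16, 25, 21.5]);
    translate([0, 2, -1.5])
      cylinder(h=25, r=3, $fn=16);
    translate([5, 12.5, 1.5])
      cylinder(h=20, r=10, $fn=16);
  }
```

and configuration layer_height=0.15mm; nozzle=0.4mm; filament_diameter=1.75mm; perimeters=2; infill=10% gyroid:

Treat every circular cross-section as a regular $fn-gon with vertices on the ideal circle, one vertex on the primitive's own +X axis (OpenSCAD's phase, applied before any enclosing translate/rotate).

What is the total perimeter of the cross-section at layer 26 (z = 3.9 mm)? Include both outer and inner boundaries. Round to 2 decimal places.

100.75 mm

At z = 3.9 mm: the cube is present — its section is the full 16×25 rectangle (perimeter 82.00 mm); the r=3 cylinder at (0, 2) contributes a regular 16-gon of circumradius 3 (perimeter = 2·16·3.000·sin(180°/16) = 18.73 mm); the r=10 cylinder at (5, 12.5) contributes a regular 16-gon of circumradius 10 (perimeter = 2·16·10.000·sin(180°/16) = 62.43 mm); Taking the first minus the rest: starting from the 16×25 cube, the r=3 cylinder at (0, 2) partially overlaps it — only the 12.32 mm² overlap (of its 27.55 mm²) is removed, clipping the outline; the r=10 cylinder at (5, 12.5) partially overlaps it — only the 244.39 mm² overlap (of its 306.15 mm²) is removed, clipping the outline — boundary = 100.75 mm; (rotated 50° about Z; rotation is an isometry so areas/perimeters/island counts are preserved). Overall, the cross-section is a single solid region. Total boundary length (outer) = 100.75 mm.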